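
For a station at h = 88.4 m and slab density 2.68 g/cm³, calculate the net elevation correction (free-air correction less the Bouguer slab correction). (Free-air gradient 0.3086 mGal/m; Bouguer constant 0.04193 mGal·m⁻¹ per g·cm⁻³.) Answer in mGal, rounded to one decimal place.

17.3

Combined gradient = 0.3086 − 0.04193 × 2.68 = 0.1962276 mGal/m
Combined elevation correction = 0.1962276 × 88.4 = 17.3 mGal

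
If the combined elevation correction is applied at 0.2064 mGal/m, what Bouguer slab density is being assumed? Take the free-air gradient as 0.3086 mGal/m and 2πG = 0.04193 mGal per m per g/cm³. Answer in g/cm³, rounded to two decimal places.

0.2064 = 0.3086 − 0.04193 × ρ
ρ = (0.3086 − 0.2064) / 0.04193 = 2.44 g/cm³

2.44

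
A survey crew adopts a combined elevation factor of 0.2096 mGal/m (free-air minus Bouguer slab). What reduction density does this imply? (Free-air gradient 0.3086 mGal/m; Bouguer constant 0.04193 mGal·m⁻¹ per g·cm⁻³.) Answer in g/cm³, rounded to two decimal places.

2.36

0.2096 = 0.3086 − 0.04193 × ρ
ρ = (0.3086 − 0.2096) / 0.04193 = 2.36 g/cm³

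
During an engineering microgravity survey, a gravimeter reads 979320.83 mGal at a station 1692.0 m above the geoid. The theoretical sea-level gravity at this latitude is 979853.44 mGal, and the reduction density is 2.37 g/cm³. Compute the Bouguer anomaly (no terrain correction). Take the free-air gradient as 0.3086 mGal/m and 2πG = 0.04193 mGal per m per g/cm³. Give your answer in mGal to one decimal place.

Free-air correction = 0.3086 × 1692.0 = 522.15 mGal
Free-air anomaly = 979320.83 − 979853.44 + (522.15) = -10.46 mGal
Bouguer slab correction = 0.04193 × 2.37 × 1692.0 = 168.14 mGal
Simple Bouguer anomaly = -10.46 − (168.14) = -178.60 mGal

-178.6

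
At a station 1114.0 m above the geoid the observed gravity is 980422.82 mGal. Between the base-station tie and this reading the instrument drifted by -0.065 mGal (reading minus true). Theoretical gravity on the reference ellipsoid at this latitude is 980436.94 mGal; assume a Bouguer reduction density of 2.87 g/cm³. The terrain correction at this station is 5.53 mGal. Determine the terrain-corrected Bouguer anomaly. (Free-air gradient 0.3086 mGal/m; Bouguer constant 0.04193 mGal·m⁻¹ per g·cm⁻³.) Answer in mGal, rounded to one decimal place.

201.2

Drift-corrected reading = 980422.82 − (-0.065) = 980422.885 mGal
Free-air correction = 0.3086 × 1114.0 = 343.78 mGal
Free-air anomaly = 980422.885 − 980436.94 + (343.78) = 329.725 mGal
Bouguer slab correction = 0.04193 × 2.87 × 1114.0 = 134.06 mGal
Simple Bouguer anomaly = 329.725 − (134.06) = 195.665 mGal
Complete Bouguer anomaly = 195.665 + 5.53 = 201.195 mGal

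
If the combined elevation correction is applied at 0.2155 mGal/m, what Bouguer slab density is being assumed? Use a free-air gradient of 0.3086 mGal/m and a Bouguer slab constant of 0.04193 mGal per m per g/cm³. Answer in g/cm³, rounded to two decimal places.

2.22

0.2155 = 0.3086 − 0.04193 × ρ
ρ = (0.3086 − 0.2155) / 0.04193 = 2.22 g/cm³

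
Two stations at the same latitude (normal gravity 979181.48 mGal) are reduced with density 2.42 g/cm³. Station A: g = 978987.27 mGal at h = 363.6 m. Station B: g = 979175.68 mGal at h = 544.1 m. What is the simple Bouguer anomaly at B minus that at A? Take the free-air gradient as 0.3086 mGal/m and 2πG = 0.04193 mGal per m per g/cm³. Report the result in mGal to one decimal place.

Δg_SB(A) = 978987.27 − 979181.48 + 0.3086×363.6 − 0.04193×2.42×363.6 = -118.90 mGal
Δg_SB(B) = 979175.68 − 979181.48 + 0.3086×544.1 − 0.04193×2.42×544.1 = 106.90 mGal
Difference = 106.90 − (-118.90) = 225.80 mGal

225.8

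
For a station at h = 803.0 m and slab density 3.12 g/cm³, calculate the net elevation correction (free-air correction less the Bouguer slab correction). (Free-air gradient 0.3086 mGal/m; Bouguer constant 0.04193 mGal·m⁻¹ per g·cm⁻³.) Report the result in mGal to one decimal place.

Combined gradient = 0.3086 − 0.04193 × 3.12 = 0.1777784 mGal/m
Combined elevation correction = 0.1777784 × 803.0 = 142.8 mGal

142.8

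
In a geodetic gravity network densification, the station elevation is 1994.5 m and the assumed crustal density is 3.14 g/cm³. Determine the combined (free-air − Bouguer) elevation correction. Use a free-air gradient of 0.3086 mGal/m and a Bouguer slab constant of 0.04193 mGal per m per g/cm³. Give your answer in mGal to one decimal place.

352.9

Combined gradient = 0.3086 − 0.04193 × 3.14 = 0.1769398 mGal/m
Combined elevation correction = 0.1769398 × 1994.5 = 352.9 mGal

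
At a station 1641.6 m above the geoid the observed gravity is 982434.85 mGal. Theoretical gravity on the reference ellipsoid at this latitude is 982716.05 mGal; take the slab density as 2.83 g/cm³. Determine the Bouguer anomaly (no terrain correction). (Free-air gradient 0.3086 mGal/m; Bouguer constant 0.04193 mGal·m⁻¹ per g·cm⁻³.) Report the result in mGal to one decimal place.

Free-air correction = 0.3086 × 1641.6 = 506.60 mGal
Free-air anomaly = 982434.85 − 982716.05 + (506.60) = 225.40 mGal
Bouguer slab correction = 0.04193 × 2.83 × 1641.6 = 194.80 mGal
Simple Bouguer anomaly = 225.40 − (194.80) = 30.60 mGal

30.6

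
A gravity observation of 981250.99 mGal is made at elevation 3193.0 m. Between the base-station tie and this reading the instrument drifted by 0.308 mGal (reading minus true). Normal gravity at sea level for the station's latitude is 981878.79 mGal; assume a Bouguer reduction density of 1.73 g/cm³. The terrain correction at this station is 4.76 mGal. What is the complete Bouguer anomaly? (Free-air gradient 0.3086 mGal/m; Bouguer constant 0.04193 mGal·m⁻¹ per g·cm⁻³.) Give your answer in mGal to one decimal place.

Drift-corrected reading = 981250.99 − (0.308) = 981250.682 mGal
Free-air correction = 0.3086 × 3193.0 = 985.36 mGal
Free-air anomaly = 981250.682 − 981878.79 + (985.36) = 357.252 mGal
Bouguer slab correction = 0.04193 × 1.73 × 3193.0 = 231.62 mGal
Simple Bouguer anomaly = 357.252 − (231.62) = 125.632 mGal
Complete Bouguer anomaly = 125.632 + 4.76 = 130.392 mGal

130.4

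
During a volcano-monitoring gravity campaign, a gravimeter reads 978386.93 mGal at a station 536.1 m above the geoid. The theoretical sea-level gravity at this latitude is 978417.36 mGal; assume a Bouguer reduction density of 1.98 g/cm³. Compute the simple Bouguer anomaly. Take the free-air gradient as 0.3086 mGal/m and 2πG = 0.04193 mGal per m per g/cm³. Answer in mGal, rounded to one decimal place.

90.5

Free-air correction = 0.3086 × 536.1 = 165.44 mGal
Free-air anomaly = 978386.93 − 978417.36 + (165.44) = 135.01 mGal
Bouguer slab correction = 0.04193 × 1.98 × 536.1 = 44.51 mGal
Simple Bouguer anomaly = 135.01 − (44.51) = 90.50 mGal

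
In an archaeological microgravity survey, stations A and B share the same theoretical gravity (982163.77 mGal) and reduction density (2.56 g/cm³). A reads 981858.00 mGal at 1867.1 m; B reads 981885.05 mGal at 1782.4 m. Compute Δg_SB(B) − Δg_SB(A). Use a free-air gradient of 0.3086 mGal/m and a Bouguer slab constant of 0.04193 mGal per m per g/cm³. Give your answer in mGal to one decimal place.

10.0

Δg_SB(A) = 981858.00 − 982163.77 + 0.3086×1867.1 − 0.04193×2.56×1867.1 = 70.00 mGal
Δg_SB(B) = 981885.05 − 982163.77 + 0.3086×1782.4 − 0.04193×2.56×1782.4 = 80.00 mGal
Difference = 80.00 − (70.00) = 10.00 mGal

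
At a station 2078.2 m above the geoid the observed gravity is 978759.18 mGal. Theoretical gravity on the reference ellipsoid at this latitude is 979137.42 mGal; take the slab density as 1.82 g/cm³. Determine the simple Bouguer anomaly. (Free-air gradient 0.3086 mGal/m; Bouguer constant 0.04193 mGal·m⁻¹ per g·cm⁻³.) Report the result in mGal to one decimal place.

Free-air correction = 0.3086 × 2078.2 = 641.33 mGal
Free-air anomaly = 978759.18 − 979137.42 + (641.33) = 263.09 mGal
Bouguer slab correction = 0.04193 × 1.82 × 2078.2 = 158.59 mGal
Simple Bouguer anomaly = 263.09 − (158.59) = 104.50 mGal

104.5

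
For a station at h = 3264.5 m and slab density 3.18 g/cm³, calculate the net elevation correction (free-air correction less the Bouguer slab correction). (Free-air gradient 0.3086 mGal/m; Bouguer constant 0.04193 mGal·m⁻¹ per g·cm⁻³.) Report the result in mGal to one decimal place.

Combined gradient = 0.3086 − 0.04193 × 3.18 = 0.1752626 mGal/m
Combined elevation correction = 0.1752626 × 3264.5 = 572.1 mGal

572.1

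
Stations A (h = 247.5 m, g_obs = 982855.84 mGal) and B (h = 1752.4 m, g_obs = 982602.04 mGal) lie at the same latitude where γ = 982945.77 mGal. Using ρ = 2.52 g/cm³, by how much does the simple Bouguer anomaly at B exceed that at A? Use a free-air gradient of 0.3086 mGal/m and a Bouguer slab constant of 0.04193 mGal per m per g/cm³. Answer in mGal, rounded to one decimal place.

51.6

Δg_SB(A) = 982855.84 − 982945.77 + 0.3086×247.5 − 0.04193×2.52×247.5 = -39.70 mGal
Δg_SB(B) = 982602.04 − 982945.77 + 0.3086×1752.4 − 0.04193×2.52×1752.4 = 11.90 mGal
Difference = 11.90 − (-39.70) = 51.60 mGal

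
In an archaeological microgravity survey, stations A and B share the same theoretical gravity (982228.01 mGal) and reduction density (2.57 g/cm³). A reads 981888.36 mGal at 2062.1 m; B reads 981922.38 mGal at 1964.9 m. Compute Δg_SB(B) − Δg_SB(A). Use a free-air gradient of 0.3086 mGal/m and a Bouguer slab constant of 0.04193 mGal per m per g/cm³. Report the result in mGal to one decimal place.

Δg_SB(A) = 981888.36 − 982228.01 + 0.3086×2062.1 − 0.04193×2.57×2062.1 = 74.50 mGal
Δg_SB(B) = 981922.38 − 982228.01 + 0.3086×1964.9 − 0.04193×2.57×1964.9 = 89.00 mGal
Difference = 89.00 − (74.50) = 14.50 mGal

14.5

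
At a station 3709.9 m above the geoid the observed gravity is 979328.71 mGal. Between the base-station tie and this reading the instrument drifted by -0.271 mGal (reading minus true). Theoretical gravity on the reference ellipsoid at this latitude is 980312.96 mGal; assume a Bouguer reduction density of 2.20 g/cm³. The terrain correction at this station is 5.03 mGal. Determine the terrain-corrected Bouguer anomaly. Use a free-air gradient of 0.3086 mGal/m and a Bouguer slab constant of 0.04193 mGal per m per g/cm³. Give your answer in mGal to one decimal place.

Drift-corrected reading = 979328.71 − (-0.271) = 979328.981 mGal
Free-air correction = 0.3086 × 3709.9 = 1144.88 mGal
Free-air anomaly = 979328.981 − 980312.96 + (1144.88) = 160.901 mGal
Bouguer slab correction = 0.04193 × 2.20 × 3709.9 = 342.22 mGal
Simple Bouguer anomaly = 160.901 − (342.22) = -181.319 mGal
Complete Bouguer anomaly = -181.319 + 5.03 = -176.289 mGal

-176.3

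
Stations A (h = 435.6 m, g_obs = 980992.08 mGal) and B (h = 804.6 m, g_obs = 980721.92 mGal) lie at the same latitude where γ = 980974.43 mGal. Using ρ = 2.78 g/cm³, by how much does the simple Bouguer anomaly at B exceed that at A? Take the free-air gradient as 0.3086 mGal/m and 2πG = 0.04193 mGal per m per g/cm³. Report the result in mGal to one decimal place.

Δg_SB(A) = 980992.08 − 980974.43 + 0.3086×435.6 − 0.04193×2.78×435.6 = 101.30 mGal
Δg_SB(B) = 980721.92 − 980974.43 + 0.3086×804.6 − 0.04193×2.78×804.6 = -98.00 mGal
Difference = -98.00 − (101.30) = -199.30 mGal

-199.3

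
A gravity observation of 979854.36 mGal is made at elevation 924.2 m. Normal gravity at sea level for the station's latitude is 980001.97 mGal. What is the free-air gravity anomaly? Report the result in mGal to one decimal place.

137.6

Free-air correction = 0.3086 × 924.2 = 285.21 mGal
Free-air anomaly = 979854.36 − 980001.97 + (285.21) = 137.60 mGal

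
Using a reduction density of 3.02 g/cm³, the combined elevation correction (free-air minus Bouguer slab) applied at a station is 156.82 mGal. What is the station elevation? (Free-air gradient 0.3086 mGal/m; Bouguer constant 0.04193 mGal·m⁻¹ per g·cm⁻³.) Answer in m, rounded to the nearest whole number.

Combined gradient = 0.3086 − 0.04193 × 3.02 = 0.1819714 mGal/m
h = 156.82 / 0.1819714 = 861.78 m

862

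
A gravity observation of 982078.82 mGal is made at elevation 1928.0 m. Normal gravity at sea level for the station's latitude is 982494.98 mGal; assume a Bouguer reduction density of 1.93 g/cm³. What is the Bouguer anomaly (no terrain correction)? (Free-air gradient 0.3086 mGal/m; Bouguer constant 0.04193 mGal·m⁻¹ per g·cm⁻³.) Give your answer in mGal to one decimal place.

Free-air correction = 0.3086 × 1928.0 = 594.98 mGal
Free-air anomaly = 982078.82 − 982494.98 + (594.98) = 178.82 mGal
Bouguer slab correction = 0.04193 × 1.93 × 1928.0 = 156.02 mGal
Simple Bouguer anomaly = 178.82 − (156.02) = 22.80 mGal

22.8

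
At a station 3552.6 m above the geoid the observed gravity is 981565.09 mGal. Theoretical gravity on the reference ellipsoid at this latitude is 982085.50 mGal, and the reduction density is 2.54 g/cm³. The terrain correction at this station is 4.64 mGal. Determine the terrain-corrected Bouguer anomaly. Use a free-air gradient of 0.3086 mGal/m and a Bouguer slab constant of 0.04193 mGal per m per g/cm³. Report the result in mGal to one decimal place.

202.2

Free-air correction = 0.3086 × 3552.6 = 1096.33 mGal
Free-air anomaly = 981565.09 − 982085.50 + (1096.33) = 575.92 mGal
Bouguer slab correction = 0.04193 × 2.54 × 3552.6 = 378.36 mGal
Simple Bouguer anomaly = 575.92 − (378.36) = 197.56 mGal
Complete Bouguer anomaly = 197.56 + 4.64 = 202.20 mGal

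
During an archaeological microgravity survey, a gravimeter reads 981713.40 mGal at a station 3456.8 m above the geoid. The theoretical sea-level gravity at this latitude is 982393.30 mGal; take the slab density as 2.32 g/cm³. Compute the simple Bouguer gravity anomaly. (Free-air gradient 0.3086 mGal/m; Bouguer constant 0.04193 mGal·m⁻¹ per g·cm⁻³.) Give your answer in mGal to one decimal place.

50.6

Free-air correction = 0.3086 × 3456.8 = 1066.77 mGal
Free-air anomaly = 981713.40 − 982393.30 + (1066.77) = 386.87 mGal
Bouguer slab correction = 0.04193 × 2.32 × 3456.8 = 336.27 mGal
Simple Bouguer anomaly = 386.87 − (336.27) = 50.60 mGal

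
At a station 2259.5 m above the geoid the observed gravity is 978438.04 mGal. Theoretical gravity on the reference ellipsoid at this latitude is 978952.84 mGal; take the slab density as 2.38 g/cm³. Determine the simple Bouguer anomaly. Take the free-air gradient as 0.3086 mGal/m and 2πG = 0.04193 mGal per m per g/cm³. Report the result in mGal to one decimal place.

Free-air correction = 0.3086 × 2259.5 = 697.28 mGal
Free-air anomaly = 978438.04 − 978952.84 + (697.28) = 182.48 mGal
Bouguer slab correction = 0.04193 × 2.38 × 2259.5 = 225.48 mGal
Simple Bouguer anomaly = 182.48 − (225.48) = -43.00 mGal

-43.0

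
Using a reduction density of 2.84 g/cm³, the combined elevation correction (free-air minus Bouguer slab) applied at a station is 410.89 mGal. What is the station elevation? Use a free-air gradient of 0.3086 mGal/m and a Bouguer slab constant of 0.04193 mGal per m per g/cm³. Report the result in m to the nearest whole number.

2168

Combined gradient = 0.3086 − 0.04193 × 2.84 = 0.1895188 mGal/m
h = 410.89 / 0.1895188 = 2168.07 m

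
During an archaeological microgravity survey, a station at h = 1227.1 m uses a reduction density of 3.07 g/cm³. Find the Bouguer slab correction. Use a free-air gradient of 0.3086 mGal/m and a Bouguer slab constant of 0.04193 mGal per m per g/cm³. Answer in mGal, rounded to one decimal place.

Bouguer slab correction = 0.04193 × 3.07 × 1227.1 = 158.0 mGal

158.0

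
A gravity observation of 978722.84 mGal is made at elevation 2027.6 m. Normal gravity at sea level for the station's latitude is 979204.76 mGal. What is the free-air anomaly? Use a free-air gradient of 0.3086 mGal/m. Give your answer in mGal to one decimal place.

Free-air correction = 0.3086 × 2027.6 = 625.72 mGal
Free-air anomaly = 978722.84 − 979204.76 + (625.72) = 143.80 mGal

143.8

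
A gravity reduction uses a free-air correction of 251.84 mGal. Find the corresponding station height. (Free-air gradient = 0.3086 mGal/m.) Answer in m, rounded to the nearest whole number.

h = 251.84 / 0.3086 = 816.07 m

816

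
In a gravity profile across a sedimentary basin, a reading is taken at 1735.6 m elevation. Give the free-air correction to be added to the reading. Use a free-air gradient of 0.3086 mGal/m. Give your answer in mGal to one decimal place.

Free-air correction = 0.3086 × 1735.6 = 535.6 mGal

535.6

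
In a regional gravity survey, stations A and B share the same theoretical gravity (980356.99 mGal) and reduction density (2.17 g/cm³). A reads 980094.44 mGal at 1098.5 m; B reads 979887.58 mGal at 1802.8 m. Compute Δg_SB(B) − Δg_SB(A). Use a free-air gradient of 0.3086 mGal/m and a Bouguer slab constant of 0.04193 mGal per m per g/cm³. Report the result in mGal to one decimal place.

-53.6

Δg_SB(A) = 980094.44 − 980356.99 + 0.3086×1098.5 − 0.04193×2.17×1098.5 = -23.50 mGal
Δg_SB(B) = 979887.58 − 980356.99 + 0.3086×1802.8 − 0.04193×2.17×1802.8 = -77.10 mGal
Difference = -77.10 − (-23.50) = -53.60 mGal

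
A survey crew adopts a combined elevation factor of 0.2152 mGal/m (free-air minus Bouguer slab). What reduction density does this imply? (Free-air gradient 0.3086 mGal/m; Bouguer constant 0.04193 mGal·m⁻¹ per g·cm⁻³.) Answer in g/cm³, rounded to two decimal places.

2.23

0.2152 = 0.3086 − 0.04193 × ρ
ρ = (0.3086 − 0.2152) / 0.04193 = 2.23 g/cm³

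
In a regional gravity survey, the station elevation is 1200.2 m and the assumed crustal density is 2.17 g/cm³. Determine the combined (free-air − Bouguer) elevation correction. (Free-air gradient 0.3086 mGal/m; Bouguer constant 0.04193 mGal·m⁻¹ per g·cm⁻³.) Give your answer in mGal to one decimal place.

Combined gradient = 0.3086 − 0.04193 × 2.17 = 0.2176119 mGal/m
Combined elevation correction = 0.2176119 × 1200.2 = 261.2 mGal

261.2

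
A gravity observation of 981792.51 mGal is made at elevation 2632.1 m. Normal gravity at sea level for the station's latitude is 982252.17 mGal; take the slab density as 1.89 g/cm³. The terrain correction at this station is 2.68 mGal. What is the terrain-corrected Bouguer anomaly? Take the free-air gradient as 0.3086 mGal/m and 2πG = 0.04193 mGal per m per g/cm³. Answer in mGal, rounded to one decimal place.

146.7

Free-air correction = 0.3086 × 2632.1 = 812.27 mGal
Free-air anomaly = 981792.51 − 982252.17 + (812.27) = 352.61 mGal
Bouguer slab correction = 0.04193 × 1.89 × 2632.1 = 208.59 mGal
Simple Bouguer anomaly = 352.61 − (208.59) = 144.02 mGal
Complete Bouguer anomaly = 144.02 + 2.68 = 146.70 mGal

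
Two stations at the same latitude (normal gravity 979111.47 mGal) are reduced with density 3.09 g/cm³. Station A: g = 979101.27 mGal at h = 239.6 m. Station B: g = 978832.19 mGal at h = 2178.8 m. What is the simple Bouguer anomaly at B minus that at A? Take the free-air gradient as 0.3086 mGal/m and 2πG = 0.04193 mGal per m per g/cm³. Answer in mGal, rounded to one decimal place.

Δg_SB(A) = 979101.27 − 979111.47 + 0.3086×239.6 − 0.04193×3.09×239.6 = 32.70 mGal
Δg_SB(B) = 978832.19 − 979111.47 + 0.3086×2178.8 − 0.04193×3.09×2178.8 = 110.80 mGal
Difference = 110.80 − (32.70) = 78.10 mGal

78.1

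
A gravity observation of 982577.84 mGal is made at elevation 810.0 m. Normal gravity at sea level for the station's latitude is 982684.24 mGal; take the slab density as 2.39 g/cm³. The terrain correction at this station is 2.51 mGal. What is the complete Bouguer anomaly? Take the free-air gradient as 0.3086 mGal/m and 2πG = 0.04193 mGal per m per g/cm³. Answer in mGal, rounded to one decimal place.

Free-air correction = 0.3086 × 810.0 = 249.97 mGal
Free-air anomaly = 982577.84 − 982684.24 + (249.97) = 143.57 mGal
Bouguer slab correction = 0.04193 × 2.39 × 810.0 = 81.17 mGal
Simple Bouguer anomaly = 143.57 − (81.17) = 62.40 mGal
Complete Bouguer anomaly = 62.40 + 2.51 = 64.91 mGal

64.9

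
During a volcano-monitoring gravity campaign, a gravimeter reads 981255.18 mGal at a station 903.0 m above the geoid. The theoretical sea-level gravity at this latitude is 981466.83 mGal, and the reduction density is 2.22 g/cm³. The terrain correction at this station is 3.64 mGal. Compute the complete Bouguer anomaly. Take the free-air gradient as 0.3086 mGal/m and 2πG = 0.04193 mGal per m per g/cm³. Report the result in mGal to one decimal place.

Free-air correction = 0.3086 × 903.0 = 278.67 mGal
Free-air anomaly = 981255.18 − 981466.83 + (278.67) = 67.02 mGal
Bouguer slab correction = 0.04193 × 2.22 × 903.0 = 84.06 mGal
Simple Bouguer anomaly = 67.02 − (84.06) = -17.04 mGal
Complete Bouguer anomaly = -17.04 + 3.64 = -13.40 mGal

-13.4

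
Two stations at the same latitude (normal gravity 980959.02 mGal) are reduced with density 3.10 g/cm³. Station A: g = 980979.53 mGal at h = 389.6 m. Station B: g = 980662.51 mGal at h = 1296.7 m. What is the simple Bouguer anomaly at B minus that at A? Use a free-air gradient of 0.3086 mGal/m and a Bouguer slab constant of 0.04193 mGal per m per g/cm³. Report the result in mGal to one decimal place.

-155.0

Δg_SB(A) = 980979.53 − 980959.02 + 0.3086×389.6 − 0.04193×3.10×389.6 = 90.10 mGal
Δg_SB(B) = 980662.51 − 980959.02 + 0.3086×1296.7 − 0.04193×3.10×1296.7 = -64.90 mGal
Difference = -64.90 − (90.10) = -155.00 mGal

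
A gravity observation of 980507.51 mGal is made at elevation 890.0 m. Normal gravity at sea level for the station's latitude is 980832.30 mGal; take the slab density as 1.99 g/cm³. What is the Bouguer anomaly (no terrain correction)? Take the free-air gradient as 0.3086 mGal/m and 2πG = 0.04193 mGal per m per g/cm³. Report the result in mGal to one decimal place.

-124.4

Free-air correction = 0.3086 × 890.0 = 274.65 mGal
Free-air anomaly = 980507.51 − 980832.30 + (274.65) = -50.14 mGal
Bouguer slab correction = 0.04193 × 1.99 × 890.0 = 74.26 mGal
Simple Bouguer anomaly = -50.14 − (74.26) = -124.40 mGal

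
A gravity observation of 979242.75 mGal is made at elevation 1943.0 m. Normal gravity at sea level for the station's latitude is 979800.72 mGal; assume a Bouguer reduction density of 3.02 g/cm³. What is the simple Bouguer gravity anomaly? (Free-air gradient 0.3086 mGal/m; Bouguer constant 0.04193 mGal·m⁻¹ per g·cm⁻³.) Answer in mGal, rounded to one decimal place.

-204.4

Free-air correction = 0.3086 × 1943.0 = 599.61 mGal
Free-air anomaly = 979242.75 − 979800.72 + (599.61) = 41.64 mGal
Bouguer slab correction = 0.04193 × 3.02 × 1943.0 = 246.04 mGal
Simple Bouguer anomaly = 41.64 − (246.04) = -204.40 mGal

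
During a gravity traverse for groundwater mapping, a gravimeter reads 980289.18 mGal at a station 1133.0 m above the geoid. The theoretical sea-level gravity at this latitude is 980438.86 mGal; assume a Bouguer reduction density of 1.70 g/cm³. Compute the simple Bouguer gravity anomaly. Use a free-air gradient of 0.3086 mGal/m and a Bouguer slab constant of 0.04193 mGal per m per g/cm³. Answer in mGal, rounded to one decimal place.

119.2

Free-air correction = 0.3086 × 1133.0 = 349.64 mGal
Free-air anomaly = 980289.18 − 980438.86 + (349.64) = 199.96 mGal
Bouguer slab correction = 0.04193 × 1.70 × 1133.0 = 80.76 mGal
Simple Bouguer anomaly = 199.96 − (80.76) = 119.20 mGal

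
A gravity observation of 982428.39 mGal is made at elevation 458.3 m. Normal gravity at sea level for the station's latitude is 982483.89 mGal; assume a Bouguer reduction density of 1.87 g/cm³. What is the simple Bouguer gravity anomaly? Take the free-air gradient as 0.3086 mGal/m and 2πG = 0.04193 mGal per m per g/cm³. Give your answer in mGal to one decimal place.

50.0

Free-air correction = 0.3086 × 458.3 = 141.43 mGal
Free-air anomaly = 982428.39 − 982483.89 + (141.43) = 85.93 mGal
Bouguer slab correction = 0.04193 × 1.87 × 458.3 = 35.93 mGal
Simple Bouguer anomaly = 85.93 − (35.93) = 50.00 mGal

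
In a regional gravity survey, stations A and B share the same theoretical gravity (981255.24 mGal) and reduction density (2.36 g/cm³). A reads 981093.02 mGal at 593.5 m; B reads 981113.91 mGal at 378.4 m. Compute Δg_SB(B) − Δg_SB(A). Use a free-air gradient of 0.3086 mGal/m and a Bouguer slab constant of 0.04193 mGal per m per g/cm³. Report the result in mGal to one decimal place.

-24.2

Δg_SB(A) = 981093.02 − 981255.24 + 0.3086×593.5 − 0.04193×2.36×593.5 = -37.80 mGal
Δg_SB(B) = 981113.91 − 981255.24 + 0.3086×378.4 − 0.04193×2.36×378.4 = -62.00 mGal
Difference = -62.00 − (-37.80) = -24.20 mGal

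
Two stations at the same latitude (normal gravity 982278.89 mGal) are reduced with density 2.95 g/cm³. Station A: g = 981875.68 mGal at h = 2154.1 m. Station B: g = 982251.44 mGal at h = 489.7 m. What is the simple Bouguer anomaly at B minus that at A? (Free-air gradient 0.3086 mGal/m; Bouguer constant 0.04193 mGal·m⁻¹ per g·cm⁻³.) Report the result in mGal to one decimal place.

68.0

Δg_SB(A) = 981875.68 − 982278.89 + 0.3086×2154.1 − 0.04193×2.95×2154.1 = -4.90 mGal
Δg_SB(B) = 982251.44 − 982278.89 + 0.3086×489.7 − 0.04193×2.95×489.7 = 63.10 mGal
Difference = 63.10 − (-4.90) = 68.00 mGal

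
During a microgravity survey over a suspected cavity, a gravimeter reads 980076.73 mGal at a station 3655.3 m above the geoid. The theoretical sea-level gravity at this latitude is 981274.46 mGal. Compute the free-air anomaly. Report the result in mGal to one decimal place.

Free-air correction = 0.3086 × 3655.3 = 1128.03 mGal
Free-air anomaly = 980076.73 − 981274.46 + (1128.03) = -69.70 mGal

-69.7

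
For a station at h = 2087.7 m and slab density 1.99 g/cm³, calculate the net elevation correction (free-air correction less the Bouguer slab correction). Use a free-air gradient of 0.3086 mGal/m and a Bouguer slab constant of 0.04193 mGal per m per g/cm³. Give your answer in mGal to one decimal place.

Combined gradient = 0.3086 − 0.04193 × 1.99 = 0.2251593 mGal/m
Combined elevation correction = 0.2251593 × 2087.7 = 470.1 mGal

470.1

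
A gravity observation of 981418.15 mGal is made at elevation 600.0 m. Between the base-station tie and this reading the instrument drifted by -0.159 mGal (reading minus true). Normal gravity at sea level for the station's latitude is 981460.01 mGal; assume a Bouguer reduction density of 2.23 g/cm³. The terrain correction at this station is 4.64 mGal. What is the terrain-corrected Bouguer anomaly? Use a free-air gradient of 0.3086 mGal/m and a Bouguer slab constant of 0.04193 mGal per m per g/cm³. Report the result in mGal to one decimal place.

92.0

Drift-corrected reading = 981418.15 − (-0.159) = 981418.309 mGal
Free-air correction = 0.3086 × 600.0 = 185.16 mGal
Free-air anomaly = 981418.309 − 981460.01 + (185.16) = 143.459 mGal
Bouguer slab correction = 0.04193 × 2.23 × 600.0 = 56.10 mGal
Simple Bouguer anomaly = 143.459 − (56.10) = 87.359 mGal
Complete Bouguer anomaly = 87.359 + 4.64 = 91.999 mGal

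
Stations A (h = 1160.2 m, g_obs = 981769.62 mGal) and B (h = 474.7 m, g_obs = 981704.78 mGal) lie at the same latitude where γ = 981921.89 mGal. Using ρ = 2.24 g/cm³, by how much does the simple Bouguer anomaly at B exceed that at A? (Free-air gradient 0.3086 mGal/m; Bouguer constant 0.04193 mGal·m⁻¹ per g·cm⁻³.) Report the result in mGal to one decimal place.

-212.0

Δg_SB(A) = 981769.62 − 981921.89 + 0.3086×1160.2 − 0.04193×2.24×1160.2 = 96.80 mGal
Δg_SB(B) = 981704.78 − 981921.89 + 0.3086×474.7 − 0.04193×2.24×474.7 = -115.20 mGal
Difference = -115.20 − (96.80) = -212.00 mGal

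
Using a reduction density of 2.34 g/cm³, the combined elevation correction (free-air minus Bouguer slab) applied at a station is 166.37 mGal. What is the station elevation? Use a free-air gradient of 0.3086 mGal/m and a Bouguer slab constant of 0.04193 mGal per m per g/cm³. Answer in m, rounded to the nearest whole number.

Combined gradient = 0.3086 − 0.04193 × 2.34 = 0.2104838 mGal/m
h = 166.37 / 0.2104838 = 790.42 m

790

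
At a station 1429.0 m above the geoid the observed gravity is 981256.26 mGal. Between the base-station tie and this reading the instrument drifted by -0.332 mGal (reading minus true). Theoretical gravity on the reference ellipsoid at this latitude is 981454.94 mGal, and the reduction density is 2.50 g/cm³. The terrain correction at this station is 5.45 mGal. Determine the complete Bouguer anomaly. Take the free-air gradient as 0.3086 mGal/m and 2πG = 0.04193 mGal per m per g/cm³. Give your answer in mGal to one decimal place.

98.3

Drift-corrected reading = 981256.26 − (-0.332) = 981256.592 mGal
Free-air correction = 0.3086 × 1429.0 = 440.99 mGal
Free-air anomaly = 981256.592 − 981454.94 + (440.99) = 242.642 mGal
Bouguer slab correction = 0.04193 × 2.50 × 1429.0 = 149.79 mGal
Simple Bouguer anomaly = 242.642 − (149.79) = 92.852 mGal
Complete Bouguer anomaly = 92.852 + 5.45 = 98.302 mGal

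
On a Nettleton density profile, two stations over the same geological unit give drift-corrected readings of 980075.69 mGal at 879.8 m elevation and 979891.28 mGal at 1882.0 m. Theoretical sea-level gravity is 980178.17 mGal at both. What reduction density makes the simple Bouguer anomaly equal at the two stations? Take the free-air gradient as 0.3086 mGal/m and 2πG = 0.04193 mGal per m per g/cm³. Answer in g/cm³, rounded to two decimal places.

Δg_obs = 979891.28 − 980075.69 = -184.41 mGal over Δh = 1882.0 − 879.8 = 1002.2 m
Equal Bouguer anomalies ⇒ Δg_obs + (0.3086 − 0.04193ρ)·Δh = 0
0.3086 − 0.04193ρ = −Δg_obs/Δh = 0.18401
ρ = (0.3086 − 0.18401) / 0.04193 = 2.97 g/cm³

2.97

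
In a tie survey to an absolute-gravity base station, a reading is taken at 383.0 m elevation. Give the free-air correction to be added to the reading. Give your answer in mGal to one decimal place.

118.2

Free-air correction = 0.3086 × 383.0 = 118.2 mGal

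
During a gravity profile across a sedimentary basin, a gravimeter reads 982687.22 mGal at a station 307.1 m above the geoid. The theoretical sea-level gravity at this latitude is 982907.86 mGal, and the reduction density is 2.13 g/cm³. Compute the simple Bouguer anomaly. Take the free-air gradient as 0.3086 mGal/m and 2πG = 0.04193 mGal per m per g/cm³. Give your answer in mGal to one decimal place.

-153.3

Free-air correction = 0.3086 × 307.1 = 94.77 mGal
Free-air anomaly = 982687.22 − 982907.86 + (94.77) = -125.87 mGal
Bouguer slab correction = 0.04193 × 2.13 × 307.1 = 27.43 mGal
Simple Bouguer anomaly = -125.87 − (27.43) = -153.30 mGal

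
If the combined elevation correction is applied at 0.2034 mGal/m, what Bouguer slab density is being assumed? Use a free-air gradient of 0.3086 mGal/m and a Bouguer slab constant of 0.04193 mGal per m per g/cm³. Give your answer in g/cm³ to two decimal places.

0.2034 = 0.3086 − 0.04193 × ρ
ρ = (0.3086 − 0.2034) / 0.04193 = 2.51 g/cm³

2.51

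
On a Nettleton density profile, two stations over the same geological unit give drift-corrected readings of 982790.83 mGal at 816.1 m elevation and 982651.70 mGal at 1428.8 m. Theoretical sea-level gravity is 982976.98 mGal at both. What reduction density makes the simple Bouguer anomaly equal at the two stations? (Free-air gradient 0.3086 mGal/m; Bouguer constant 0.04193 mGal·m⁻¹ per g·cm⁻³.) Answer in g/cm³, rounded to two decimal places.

Δg_obs = 982651.70 − 982790.83 = -139.13 mGal over Δh = 1428.8 − 816.1 = 612.7 m
Equal Bouguer anomalies ⇒ Δg_obs + (0.3086 − 0.04193ρ)·Δh = 0
0.3086 − 0.04193ρ = −Δg_obs/Δh = 0.22708
ρ = (0.3086 − 0.22708) / 0.04193 = 1.94 g/cm³

1.94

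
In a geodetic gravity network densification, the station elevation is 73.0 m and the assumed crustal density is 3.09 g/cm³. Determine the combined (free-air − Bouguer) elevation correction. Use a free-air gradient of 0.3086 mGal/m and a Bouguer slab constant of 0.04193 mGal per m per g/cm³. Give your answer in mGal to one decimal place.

13.1

Combined gradient = 0.3086 − 0.04193 × 3.09 = 0.1790363 mGal/m
Combined elevation correction = 0.1790363 × 73.0 = 13.1 mGal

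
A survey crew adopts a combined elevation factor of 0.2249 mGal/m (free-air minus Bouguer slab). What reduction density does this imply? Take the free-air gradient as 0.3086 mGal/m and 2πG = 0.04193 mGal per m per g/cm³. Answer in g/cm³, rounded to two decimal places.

2.00

0.2249 = 0.3086 − 0.04193 × ρ
ρ = (0.3086 − 0.2249) / 0.04193 = 2.00 g/cm³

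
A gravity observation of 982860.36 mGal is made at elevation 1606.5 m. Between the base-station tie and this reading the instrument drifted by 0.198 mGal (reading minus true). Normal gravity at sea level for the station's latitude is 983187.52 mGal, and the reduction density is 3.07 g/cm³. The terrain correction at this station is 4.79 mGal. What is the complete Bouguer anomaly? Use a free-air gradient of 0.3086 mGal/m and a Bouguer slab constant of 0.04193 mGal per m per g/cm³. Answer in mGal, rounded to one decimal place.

Drift-corrected reading = 982860.36 − (0.198) = 982860.162 mGal
Free-air correction = 0.3086 × 1606.5 = 495.77 mGal
Free-air anomaly = 982860.162 − 983187.52 + (495.77) = 168.412 mGal
Bouguer slab correction = 0.04193 × 3.07 × 1606.5 = 206.80 mGal
Simple Bouguer anomaly = 168.412 − (206.80) = -38.388 mGal
Complete Bouguer anomaly = -38.388 + 4.79 = -33.598 mGal

-33.6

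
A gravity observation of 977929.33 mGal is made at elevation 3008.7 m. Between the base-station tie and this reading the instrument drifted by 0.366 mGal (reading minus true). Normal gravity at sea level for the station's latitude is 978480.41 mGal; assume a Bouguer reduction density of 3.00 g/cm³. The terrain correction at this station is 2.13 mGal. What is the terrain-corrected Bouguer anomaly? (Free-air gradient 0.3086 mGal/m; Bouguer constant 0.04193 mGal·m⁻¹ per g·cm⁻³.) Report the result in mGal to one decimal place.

0.7

Drift-corrected reading = 977929.33 − (0.366) = 977928.964 mGal
Free-air correction = 0.3086 × 3008.7 = 928.48 mGal
Free-air anomaly = 977928.964 − 978480.41 + (928.48) = 377.034 mGal
Bouguer slab correction = 0.04193 × 3.00 × 3008.7 = 378.46 mGal
Simple Bouguer anomaly = 377.034 − (378.46) = -1.426 mGal
Complete Bouguer anomaly = -1.426 + 2.13 = 0.704 mGal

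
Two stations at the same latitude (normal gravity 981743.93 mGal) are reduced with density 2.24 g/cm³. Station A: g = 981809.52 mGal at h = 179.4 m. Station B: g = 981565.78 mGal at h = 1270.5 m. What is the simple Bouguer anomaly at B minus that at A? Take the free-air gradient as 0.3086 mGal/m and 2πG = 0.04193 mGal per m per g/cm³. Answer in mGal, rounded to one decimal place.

-9.5

Δg_SB(A) = 981809.52 − 981743.93 + 0.3086×179.4 − 0.04193×2.24×179.4 = 104.10 mGal
Δg_SB(B) = 981565.78 − 981743.93 + 0.3086×1270.5 − 0.04193×2.24×1270.5 = 94.60 mGal
Difference = 94.60 − (104.10) = -9.50 mGal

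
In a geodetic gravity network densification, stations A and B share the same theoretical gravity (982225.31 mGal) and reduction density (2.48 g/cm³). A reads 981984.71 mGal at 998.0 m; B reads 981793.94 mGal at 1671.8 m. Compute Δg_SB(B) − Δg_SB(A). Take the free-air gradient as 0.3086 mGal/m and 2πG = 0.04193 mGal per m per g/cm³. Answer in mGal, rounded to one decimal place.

Δg_SB(A) = 981984.71 − 982225.31 + 0.3086×998.0 − 0.04193×2.48×998.0 = -36.40 mGal
Δg_SB(B) = 981793.94 − 982225.31 + 0.3086×1671.8 − 0.04193×2.48×1671.8 = -89.30 mGal
Difference = -89.30 − (-36.40) = -52.90 mGal

-52.9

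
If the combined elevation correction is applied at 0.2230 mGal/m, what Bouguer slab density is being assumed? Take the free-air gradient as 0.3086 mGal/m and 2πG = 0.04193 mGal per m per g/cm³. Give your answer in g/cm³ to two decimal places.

2.04

0.2230 = 0.3086 − 0.04193 × ρ
ρ = (0.3086 − 0.2230) / 0.04193 = 2.04 g/cm³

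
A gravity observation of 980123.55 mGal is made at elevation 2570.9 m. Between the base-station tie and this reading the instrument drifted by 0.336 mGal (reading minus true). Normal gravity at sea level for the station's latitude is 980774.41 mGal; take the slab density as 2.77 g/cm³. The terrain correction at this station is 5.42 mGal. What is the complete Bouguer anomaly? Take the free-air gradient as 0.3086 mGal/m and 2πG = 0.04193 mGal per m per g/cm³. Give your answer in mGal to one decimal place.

-151.0

Drift-corrected reading = 980123.55 − (0.336) = 980123.214 mGal
Free-air correction = 0.3086 × 2570.9 = 793.38 mGal
Free-air anomaly = 980123.214 − 980774.41 + (793.38) = 142.184 mGal
Bouguer slab correction = 0.04193 × 2.77 × 2570.9 = 298.60 mGal
Simple Bouguer anomaly = 142.184 − (298.60) = -156.416 mGal
Complete Bouguer anomaly = -156.416 + 5.42 = -150.996 mGal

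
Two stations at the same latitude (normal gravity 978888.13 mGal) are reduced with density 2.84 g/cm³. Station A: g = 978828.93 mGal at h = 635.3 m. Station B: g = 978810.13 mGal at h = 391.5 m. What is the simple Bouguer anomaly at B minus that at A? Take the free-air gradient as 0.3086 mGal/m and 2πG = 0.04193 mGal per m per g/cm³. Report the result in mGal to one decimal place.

-65.0

Δg_SB(A) = 978828.93 − 978888.13 + 0.3086×635.3 − 0.04193×2.84×635.3 = 61.20 mGal
Δg_SB(B) = 978810.13 − 978888.13 + 0.3086×391.5 − 0.04193×2.84×391.5 = -3.80 mGal
Difference = -3.80 − (61.20) = -65.00 mGal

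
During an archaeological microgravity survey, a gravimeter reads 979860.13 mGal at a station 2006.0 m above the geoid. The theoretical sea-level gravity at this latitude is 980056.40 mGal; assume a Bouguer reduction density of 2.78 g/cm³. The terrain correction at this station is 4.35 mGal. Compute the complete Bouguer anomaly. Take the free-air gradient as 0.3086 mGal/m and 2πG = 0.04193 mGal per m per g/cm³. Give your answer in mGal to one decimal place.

193.3

Free-air correction = 0.3086 × 2006.0 = 619.05 mGal
Free-air anomaly = 979860.13 − 980056.40 + (619.05) = 422.78 mGal
Bouguer slab correction = 0.04193 × 2.78 × 2006.0 = 233.83 mGal
Simple Bouguer anomaly = 422.78 − (233.83) = 188.95 mGal
Complete Bouguer anomaly = 188.95 + 4.35 = 193.30 mGal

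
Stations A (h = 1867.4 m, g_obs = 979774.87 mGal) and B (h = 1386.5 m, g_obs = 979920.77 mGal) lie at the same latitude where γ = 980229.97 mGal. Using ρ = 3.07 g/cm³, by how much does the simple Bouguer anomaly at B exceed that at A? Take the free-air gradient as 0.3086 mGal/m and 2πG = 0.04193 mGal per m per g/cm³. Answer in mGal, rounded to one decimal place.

59.4

Δg_SB(A) = 979774.87 − 980229.97 + 0.3086×1867.4 − 0.04193×3.07×1867.4 = -119.20 mGal
Δg_SB(B) = 979920.77 − 980229.97 + 0.3086×1386.5 − 0.04193×3.07×1386.5 = -59.80 mGal
Difference = -59.80 − (-119.20) = 59.40 mGal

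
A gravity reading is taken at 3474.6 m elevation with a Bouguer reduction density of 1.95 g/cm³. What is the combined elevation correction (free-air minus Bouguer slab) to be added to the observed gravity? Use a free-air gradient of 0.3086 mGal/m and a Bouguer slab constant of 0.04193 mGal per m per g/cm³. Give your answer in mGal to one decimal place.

788.2

Combined gradient = 0.3086 − 0.04193 × 1.95 = 0.2268365 mGal/m
Combined elevation correction = 0.2268365 × 3474.6 = 788.2 mGal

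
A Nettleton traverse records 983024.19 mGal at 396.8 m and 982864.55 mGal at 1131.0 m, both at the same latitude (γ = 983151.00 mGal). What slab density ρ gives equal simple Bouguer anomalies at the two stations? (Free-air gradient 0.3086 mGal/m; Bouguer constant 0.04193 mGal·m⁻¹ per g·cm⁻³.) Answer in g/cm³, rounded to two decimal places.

2.17

Δg_obs = 982864.55 − 983024.19 = -159.64 mGal over Δh = 1131.0 − 396.8 = 734.2 m
Equal Bouguer anomalies ⇒ Δg_obs + (0.3086 − 0.04193ρ)·Δh = 0
0.3086 − 0.04193ρ = −Δg_obs/Δh = 0.21743
ρ = (0.3086 − 0.21743) / 0.04193 = 2.17 g/cm³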